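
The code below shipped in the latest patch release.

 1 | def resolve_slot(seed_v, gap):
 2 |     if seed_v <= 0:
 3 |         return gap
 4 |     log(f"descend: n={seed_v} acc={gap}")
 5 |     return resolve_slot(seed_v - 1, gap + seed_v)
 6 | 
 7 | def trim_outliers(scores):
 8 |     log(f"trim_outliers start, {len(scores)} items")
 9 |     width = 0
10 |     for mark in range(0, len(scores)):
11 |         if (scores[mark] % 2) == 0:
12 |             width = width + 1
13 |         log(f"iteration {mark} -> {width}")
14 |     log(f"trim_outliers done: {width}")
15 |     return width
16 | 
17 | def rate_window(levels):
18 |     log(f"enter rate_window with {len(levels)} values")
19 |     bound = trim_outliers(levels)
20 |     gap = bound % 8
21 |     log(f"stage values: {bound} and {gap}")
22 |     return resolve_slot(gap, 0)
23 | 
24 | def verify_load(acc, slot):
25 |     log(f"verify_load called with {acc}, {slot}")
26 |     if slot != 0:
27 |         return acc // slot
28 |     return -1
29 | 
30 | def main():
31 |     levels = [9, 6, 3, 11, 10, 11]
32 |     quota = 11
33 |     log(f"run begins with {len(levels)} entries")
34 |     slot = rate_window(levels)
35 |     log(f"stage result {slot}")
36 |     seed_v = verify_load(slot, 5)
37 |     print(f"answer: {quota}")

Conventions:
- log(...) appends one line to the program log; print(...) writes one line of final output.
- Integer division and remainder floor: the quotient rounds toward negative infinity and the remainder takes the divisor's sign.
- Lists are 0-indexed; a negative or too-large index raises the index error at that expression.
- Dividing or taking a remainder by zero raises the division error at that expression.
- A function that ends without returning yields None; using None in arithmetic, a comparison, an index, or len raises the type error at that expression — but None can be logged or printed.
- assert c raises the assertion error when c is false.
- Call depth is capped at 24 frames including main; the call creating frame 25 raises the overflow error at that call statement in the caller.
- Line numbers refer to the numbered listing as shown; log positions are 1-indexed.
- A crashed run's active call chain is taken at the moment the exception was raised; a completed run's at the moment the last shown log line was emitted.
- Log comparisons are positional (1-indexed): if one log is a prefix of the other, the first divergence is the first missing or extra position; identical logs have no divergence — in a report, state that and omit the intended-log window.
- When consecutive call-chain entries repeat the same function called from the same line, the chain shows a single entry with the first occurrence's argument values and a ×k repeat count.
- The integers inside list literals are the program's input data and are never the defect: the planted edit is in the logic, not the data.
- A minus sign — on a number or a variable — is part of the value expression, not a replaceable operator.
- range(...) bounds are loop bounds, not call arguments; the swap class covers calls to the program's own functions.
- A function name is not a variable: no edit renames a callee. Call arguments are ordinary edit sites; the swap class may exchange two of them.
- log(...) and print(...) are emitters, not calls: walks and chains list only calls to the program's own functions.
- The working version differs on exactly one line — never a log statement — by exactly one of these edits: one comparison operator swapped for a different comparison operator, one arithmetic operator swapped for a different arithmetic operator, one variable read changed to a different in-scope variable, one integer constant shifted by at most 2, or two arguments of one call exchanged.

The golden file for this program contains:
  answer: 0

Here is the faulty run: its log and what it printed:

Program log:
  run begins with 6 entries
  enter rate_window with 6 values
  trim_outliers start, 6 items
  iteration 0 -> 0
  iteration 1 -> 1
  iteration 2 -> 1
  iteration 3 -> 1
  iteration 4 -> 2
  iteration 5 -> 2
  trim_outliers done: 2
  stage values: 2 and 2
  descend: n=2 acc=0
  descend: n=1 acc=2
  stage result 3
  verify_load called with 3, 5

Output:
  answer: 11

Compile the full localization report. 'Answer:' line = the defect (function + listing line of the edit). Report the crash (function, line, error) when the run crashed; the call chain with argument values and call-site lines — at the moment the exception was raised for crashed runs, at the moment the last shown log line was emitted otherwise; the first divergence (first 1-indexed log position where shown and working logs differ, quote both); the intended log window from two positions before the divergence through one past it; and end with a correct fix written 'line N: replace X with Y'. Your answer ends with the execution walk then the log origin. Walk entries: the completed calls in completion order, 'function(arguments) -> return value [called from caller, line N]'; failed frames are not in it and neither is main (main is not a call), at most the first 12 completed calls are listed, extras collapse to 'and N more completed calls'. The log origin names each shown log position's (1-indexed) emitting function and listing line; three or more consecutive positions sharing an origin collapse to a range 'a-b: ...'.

Answer: the defect is in main at line 37.
Key observation: Every logged value matches the working version; the printed result is what differs.
Call chain: main -> verify_load(3, 5) (called at line 36).
First divergence: none — the logs agree in full.
Execution walk:
  trim_outliers([9, 6, 3, 11, 10, 11]) -> 2  [called from rate_window, line 19]
  resolve_slot(0, 3) -> 3  [called from resolve_slot, line 5]
  resolve_slot(1, 2) -> 3  [called from resolve_slot, line 5]
  resolve_slot(2, 0) -> 3  [called from rate_window, line 22]
  rate_window([9, 6, 3, 11, 10, 11]) -> 3  [called from main, line 34]
  verify_load(3, 5) -> 0  [called from main, line 36]
Origin of each log line:
  1: emitted by main (line 33)
  2: emitted by rate_window (line 18)
  3: emitted by trim_outliers (line 8)
  4-9: emitted by trim_outliers (line 13)
  10: emitted by trim_outliers (line 14)
  11: emitted by rate_window (line 21)
  12: emitted by resolve_slot (line 4)
  13: emitted by resolve_slot (line 4)
  14: emitted by main (line 35)
  15: emitted by verify_load (line 25)
A correct fix: line 37: replace `quota` with `seed_v`.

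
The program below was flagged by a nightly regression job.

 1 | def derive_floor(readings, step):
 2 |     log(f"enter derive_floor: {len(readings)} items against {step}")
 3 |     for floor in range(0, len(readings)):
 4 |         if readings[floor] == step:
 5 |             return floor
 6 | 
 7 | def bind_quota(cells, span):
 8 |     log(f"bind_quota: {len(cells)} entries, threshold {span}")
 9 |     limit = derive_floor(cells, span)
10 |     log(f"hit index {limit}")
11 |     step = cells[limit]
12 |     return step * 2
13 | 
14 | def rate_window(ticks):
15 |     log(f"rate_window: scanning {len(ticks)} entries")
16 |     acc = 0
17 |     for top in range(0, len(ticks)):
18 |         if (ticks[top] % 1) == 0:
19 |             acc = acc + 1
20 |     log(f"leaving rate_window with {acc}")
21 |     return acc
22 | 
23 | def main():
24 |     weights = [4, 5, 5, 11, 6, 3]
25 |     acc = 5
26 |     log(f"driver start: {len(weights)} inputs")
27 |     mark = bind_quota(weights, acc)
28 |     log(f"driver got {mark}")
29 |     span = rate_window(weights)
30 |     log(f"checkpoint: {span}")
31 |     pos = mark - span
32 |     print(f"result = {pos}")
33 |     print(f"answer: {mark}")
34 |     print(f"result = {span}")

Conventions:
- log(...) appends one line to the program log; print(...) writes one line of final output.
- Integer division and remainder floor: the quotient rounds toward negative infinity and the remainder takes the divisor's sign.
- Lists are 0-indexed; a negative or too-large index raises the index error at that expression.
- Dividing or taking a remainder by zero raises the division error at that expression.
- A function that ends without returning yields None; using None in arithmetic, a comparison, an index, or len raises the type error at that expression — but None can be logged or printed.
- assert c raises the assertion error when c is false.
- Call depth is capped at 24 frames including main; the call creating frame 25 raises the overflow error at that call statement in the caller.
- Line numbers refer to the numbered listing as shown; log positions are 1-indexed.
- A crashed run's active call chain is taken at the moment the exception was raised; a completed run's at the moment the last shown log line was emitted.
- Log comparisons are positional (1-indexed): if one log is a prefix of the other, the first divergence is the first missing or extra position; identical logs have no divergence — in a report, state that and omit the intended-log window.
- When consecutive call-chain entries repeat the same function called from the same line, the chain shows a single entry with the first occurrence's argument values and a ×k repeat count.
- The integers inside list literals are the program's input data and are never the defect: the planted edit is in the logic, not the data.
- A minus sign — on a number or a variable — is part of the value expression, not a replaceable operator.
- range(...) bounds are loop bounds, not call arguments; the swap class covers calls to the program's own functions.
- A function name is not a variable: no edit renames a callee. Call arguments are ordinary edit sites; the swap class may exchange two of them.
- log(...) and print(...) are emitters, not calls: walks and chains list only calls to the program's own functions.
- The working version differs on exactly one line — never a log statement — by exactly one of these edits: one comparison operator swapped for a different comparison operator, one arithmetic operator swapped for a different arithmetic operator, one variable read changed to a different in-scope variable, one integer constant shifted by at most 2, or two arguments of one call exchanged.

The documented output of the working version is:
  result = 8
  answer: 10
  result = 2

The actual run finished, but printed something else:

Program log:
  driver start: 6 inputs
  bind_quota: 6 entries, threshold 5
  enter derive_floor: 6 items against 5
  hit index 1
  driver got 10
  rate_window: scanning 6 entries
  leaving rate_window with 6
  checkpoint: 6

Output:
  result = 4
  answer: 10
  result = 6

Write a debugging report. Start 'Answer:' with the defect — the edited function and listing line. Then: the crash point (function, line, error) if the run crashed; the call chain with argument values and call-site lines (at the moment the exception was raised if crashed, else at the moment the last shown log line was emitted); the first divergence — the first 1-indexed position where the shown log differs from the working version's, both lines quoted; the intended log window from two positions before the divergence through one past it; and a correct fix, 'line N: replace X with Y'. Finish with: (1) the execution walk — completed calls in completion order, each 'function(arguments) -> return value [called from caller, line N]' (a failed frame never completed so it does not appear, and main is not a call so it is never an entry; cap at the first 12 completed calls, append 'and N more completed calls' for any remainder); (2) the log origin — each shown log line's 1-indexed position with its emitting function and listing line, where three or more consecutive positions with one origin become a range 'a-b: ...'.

Answer: the defect is in rate_window at line 18.
Key observation: Log line 7 is where behavior first shows: 'leaving rate_window with 6' appears instead of 'leaving rate_window with 2'.
Call chain: main.
First divergence: position 7 — shown 'leaving rate_window with 6', intended 'leaving rate_window with 2'.
Intended log window:
  5: driver got 10
  6: rate_window: scanning 6 entries
  7: leaving rate_window with 2
  8: checkpoint: 2
Execution walk:
  derive_floor([4, 5, 5, 11, 6, 3], 5) -> 1  [called from bind_quota, line 9]
  bind_quota([4, 5, 5, 11, 6, 3], 5) -> 10  [called from main, line 27]
  rate_window([4, 5, 5, 11, 6, 3]) -> 6  [called from main, line 29]
Log line origins:
  1 — main, line 26
  2 — bind_quota, line 8
  3 — derive_floor, line 2
  4 — bind_quota, line 10
  5 — main, line 28
  6 — rate_window, line 15
  7 — rate_window, line 20
  8 — main, line 30
A correct fix: line 18: replace `1` with `2`.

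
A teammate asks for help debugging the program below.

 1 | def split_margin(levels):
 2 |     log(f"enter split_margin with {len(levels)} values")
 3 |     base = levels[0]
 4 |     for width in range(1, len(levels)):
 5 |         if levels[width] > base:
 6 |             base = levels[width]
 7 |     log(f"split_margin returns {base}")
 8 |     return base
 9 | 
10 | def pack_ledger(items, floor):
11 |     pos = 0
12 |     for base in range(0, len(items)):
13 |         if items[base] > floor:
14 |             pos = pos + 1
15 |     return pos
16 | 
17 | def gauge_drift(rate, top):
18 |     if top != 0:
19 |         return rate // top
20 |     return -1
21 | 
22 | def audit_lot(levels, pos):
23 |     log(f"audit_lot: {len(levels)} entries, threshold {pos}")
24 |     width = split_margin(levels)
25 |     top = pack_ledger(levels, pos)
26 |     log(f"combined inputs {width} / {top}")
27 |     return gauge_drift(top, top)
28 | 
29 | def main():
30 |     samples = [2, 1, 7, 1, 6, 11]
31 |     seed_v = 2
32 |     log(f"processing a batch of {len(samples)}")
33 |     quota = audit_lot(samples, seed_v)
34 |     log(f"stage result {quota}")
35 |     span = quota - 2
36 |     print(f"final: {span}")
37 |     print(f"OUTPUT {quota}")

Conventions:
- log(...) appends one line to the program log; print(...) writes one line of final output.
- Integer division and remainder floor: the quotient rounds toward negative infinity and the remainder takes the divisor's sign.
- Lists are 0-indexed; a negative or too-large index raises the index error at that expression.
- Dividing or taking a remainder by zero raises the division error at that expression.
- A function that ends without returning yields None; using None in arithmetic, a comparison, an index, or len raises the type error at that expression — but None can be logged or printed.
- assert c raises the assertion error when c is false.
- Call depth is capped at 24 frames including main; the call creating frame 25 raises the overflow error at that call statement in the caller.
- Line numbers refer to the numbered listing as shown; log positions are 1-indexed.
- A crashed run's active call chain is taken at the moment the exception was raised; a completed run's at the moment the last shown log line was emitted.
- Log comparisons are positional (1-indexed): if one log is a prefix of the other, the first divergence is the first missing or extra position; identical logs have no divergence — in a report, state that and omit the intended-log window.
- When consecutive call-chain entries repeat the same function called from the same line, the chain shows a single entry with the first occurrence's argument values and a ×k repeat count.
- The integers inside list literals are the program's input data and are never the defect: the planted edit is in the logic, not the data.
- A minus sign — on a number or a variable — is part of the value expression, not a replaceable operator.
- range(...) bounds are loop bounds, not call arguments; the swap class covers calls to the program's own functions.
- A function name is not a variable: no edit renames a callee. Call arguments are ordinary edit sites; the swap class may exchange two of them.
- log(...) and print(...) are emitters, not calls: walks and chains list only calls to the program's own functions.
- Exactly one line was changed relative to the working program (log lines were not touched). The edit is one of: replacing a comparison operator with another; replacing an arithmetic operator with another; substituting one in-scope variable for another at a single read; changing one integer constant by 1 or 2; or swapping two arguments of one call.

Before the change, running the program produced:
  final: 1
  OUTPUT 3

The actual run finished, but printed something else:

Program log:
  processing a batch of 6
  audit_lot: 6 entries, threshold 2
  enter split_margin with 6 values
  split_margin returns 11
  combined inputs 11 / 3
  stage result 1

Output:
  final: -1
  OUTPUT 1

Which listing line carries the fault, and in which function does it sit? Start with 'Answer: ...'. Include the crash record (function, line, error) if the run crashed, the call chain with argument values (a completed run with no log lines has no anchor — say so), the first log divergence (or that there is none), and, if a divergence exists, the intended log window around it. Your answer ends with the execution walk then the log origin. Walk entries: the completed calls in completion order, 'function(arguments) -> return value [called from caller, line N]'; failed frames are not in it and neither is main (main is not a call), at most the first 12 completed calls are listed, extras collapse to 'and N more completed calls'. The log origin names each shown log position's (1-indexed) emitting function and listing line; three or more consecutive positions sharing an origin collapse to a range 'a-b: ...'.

Answer: the defect is in audit_lot at line 27.
Key fact: Log line 6 is where behavior first shows: 'stage result 1' appears instead of 'stage result 3'.
Call chain: main.
First divergence: position 6 — shown 'stage result 1', intended 'stage result 3'.
Intended log window:
  4: split_margin returns 11
  5: combined inputs 11 / 3
  6: stage result 3
Execution walk:
  split_margin([2, 1, 7, 1, 6, 11]) -> 11  [called from audit_lot, line 24]
  pack_ledger([2, 1, 7, 1, 6, 11], 2) -> 3  [called from audit_lot, line 25]
  gauge_drift(3, 3) -> 1  [called from audit_lot, line 27]
  audit_lot([2, 1, 7, 1, 6, 11], 2) -> 1  [called from main, line 33]
Origin of each log line:
  1: emitted by main (line 32)
  2: emitted by audit_lot (line 23)
  3: emitted by split_margin (line 2)
  4: emitted by split_margin (line 7)
  5: emitted by audit_lot (line 26)
  6: emitted by main (line 34)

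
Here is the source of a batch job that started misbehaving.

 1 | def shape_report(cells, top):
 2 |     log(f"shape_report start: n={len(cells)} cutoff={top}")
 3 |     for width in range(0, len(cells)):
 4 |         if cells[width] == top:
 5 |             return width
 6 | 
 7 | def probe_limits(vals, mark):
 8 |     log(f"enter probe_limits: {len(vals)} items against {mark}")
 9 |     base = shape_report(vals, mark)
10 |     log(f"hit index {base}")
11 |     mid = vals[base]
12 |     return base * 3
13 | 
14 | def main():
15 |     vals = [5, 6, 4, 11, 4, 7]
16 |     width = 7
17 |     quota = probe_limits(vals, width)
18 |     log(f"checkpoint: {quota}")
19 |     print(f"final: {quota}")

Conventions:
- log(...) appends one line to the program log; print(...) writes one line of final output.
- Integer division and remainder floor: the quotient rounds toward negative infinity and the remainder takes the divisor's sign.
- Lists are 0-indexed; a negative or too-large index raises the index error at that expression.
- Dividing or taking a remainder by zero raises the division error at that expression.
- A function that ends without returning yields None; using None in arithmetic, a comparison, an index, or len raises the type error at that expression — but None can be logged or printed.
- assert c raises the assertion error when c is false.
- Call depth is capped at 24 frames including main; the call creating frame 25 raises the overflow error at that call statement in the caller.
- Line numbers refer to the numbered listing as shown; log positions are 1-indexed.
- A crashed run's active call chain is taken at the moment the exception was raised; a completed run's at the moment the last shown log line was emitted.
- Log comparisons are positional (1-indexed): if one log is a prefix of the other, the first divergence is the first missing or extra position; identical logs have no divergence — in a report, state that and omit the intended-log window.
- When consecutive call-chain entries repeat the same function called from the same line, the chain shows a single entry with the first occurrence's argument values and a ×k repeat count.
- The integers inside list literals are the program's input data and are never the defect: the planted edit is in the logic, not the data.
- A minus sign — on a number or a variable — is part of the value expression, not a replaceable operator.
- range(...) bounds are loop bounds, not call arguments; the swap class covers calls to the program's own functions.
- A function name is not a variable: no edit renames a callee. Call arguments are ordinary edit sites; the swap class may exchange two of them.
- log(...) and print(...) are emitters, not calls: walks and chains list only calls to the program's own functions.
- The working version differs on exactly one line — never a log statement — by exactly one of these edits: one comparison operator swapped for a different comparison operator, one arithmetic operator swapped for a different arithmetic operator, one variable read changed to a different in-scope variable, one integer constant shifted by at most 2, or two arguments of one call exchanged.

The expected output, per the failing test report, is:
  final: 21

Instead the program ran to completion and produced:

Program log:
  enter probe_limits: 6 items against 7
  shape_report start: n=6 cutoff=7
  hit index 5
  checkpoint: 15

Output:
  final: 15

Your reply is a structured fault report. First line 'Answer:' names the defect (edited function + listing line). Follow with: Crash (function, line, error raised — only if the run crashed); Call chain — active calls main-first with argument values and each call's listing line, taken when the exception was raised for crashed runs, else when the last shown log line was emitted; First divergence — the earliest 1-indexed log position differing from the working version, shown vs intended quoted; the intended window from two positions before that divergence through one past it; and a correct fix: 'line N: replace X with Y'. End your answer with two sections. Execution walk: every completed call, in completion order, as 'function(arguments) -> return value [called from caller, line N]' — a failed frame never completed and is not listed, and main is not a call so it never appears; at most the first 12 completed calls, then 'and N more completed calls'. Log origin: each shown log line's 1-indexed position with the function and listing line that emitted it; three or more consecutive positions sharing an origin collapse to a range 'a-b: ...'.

Answer: the defect is in probe_limits at line 12.
Key observation: At log position 4 the runs split — shown 'checkpoint: 15', but the working version logs 'checkpoint: 21'.
Call chain: main.
First divergence: position 4 — the shown line 'checkpoint: 15' should read 'checkpoint: 21'.
Intended log window:
  2: shape_report start: n=6 cutoff=7
  3: hit index 5
  4: checkpoint: 21
Execution walk:
  shape_report([5, 6, 4, 11, 4, 7], 7) -> 5  [called from probe_limits, line 9]
  probe_limits([5, 6, 4, 11, 4, 7], 7) -> 15  [called from main, line 17]
Log origins:
  1: logged in probe_limits at line 8
  2: logged in shape_report at line 2
  3: logged in probe_limits at line 10
  4: logged in main at line 18
A correct fix: line 12: replace `base` with `mid`.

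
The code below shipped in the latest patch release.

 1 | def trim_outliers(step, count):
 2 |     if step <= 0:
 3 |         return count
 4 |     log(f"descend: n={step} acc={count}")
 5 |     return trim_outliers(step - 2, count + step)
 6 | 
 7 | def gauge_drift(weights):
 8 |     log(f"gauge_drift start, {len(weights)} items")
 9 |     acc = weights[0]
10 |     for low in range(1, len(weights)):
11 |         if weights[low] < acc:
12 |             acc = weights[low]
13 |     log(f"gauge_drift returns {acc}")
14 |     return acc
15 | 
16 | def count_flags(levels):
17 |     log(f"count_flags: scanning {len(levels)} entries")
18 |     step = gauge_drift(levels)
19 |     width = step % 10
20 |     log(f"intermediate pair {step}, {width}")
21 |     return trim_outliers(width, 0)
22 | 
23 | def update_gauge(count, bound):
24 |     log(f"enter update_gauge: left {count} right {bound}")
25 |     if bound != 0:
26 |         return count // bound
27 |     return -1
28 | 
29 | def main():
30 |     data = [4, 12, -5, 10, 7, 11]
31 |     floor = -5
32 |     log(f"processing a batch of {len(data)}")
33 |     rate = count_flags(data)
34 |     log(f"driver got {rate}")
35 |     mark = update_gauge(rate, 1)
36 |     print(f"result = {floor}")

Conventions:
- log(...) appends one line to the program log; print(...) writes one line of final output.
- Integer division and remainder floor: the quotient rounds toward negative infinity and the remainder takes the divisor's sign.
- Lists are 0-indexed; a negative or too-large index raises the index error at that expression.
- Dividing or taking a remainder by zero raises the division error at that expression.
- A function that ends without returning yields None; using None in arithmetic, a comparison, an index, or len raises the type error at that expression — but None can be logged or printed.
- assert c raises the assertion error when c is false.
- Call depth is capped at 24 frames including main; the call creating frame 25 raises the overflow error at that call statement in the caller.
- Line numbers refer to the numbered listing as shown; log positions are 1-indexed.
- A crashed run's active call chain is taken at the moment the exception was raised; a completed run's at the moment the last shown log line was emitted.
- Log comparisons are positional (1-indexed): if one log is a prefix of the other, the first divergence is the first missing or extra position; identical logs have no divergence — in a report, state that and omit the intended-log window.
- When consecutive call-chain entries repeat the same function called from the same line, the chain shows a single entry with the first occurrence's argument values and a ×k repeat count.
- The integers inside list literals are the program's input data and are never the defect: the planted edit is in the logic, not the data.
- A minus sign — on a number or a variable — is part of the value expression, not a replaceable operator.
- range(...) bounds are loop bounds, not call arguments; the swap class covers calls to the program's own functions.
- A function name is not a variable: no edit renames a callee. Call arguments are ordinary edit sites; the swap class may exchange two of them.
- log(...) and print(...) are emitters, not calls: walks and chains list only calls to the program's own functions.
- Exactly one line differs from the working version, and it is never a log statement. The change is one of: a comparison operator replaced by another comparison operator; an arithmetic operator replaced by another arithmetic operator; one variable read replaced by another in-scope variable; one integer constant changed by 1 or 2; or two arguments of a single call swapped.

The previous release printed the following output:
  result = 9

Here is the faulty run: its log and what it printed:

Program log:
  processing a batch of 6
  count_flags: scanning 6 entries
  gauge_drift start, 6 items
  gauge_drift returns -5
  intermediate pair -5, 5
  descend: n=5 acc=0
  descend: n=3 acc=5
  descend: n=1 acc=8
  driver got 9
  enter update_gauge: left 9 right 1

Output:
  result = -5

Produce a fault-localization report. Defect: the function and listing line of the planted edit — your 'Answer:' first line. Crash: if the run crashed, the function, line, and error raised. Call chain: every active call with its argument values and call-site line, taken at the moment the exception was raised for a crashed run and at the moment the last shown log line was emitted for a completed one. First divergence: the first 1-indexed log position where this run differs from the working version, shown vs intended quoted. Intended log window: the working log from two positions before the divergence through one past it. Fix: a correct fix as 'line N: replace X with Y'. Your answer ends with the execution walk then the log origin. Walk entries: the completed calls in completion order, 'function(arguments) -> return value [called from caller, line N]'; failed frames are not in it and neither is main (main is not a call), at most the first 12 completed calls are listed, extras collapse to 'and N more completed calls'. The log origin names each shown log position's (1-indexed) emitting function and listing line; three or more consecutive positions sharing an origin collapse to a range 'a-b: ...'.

Answer: the defect is in main at line 36.
Key observation: The logs agree in full; only the final output differs.
Call chain: main -> update_gauge(9, 1) (called at line 35).
First divergence: there is none — every log position agrees.
Execution walk:
  gauge_drift([4, 12, -5, 10, 7, 11]) -> -5  [called from count_flags, line 18]
  trim_outliers(-1, 9) -> 9  [called from trim_outliers, line 5]
  trim_outliers(1, 8) -> 9  [called from trim_outliers, line 5]
  trim_outliers(3, 5) -> 9  [called from trim_outliers, line 5]
  trim_outliers(5, 0) -> 9  [called from count_flags, line 21]
  count_flags([4, 12, -5, 10, 7, 11]) -> 9  [called from main, line 33]
  update_gauge(9, 1) -> 9  [called from main, line 35]
Log origins:
  1: logged in main at line 32
  2: logged in count_flags at line 17
  3: logged in gauge_drift at line 8
  4: logged in gauge_drift at line 13
  5: logged in count_flags at line 20
  6-8: logged in trim_outliers at line 4
  9: logged in main at line 34
  10: logged in update_gauge at line 24
A correct fix: line 36: replace `floor` with `mark`.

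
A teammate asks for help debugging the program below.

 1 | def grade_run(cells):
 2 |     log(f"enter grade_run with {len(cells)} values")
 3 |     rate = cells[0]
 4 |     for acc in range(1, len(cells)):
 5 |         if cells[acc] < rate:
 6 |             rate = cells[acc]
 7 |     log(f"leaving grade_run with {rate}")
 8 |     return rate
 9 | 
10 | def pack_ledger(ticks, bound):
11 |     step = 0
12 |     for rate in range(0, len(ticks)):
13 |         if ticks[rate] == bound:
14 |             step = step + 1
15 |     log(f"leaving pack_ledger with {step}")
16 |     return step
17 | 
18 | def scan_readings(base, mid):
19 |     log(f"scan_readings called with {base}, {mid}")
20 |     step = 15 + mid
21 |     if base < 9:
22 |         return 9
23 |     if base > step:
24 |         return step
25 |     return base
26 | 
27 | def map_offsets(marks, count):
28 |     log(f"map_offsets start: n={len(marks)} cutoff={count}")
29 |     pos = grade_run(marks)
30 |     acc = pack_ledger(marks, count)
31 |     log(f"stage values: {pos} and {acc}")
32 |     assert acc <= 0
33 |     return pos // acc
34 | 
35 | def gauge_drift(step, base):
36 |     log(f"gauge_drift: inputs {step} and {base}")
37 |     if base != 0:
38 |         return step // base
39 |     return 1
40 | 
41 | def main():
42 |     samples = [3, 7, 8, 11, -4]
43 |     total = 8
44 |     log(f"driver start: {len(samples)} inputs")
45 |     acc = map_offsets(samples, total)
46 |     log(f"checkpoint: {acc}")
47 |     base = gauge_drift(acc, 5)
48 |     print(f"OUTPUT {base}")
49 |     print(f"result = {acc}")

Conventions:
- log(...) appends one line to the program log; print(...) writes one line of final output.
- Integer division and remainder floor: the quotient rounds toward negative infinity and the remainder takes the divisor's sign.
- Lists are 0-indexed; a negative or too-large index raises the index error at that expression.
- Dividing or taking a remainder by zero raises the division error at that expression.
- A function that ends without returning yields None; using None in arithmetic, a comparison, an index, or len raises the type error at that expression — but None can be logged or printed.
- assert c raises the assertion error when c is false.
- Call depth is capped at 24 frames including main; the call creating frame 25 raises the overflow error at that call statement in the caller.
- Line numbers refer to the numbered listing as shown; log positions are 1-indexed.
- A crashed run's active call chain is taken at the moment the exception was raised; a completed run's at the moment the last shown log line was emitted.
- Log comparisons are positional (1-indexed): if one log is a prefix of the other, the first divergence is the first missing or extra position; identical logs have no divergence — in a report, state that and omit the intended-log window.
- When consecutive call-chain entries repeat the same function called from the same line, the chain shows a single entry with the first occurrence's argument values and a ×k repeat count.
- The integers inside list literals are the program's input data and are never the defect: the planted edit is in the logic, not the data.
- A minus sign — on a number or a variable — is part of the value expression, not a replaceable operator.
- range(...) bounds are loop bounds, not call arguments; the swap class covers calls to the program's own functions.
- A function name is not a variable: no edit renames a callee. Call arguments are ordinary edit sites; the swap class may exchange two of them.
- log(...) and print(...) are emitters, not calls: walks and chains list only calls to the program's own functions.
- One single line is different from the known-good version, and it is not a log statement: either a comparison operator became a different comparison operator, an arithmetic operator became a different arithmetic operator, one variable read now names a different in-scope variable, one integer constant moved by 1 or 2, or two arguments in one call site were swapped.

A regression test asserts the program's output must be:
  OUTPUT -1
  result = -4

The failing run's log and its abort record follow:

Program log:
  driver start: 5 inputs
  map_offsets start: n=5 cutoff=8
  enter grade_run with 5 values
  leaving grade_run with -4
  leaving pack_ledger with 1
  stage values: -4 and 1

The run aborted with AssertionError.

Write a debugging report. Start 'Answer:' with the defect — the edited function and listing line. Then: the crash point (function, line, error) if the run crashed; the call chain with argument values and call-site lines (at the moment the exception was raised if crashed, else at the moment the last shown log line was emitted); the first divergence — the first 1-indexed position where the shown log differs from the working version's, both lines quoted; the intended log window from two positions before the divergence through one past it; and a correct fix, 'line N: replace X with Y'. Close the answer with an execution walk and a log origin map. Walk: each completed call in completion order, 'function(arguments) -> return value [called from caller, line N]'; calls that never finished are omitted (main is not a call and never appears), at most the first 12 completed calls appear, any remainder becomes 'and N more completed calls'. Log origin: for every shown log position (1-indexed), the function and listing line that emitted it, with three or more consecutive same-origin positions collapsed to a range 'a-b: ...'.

Answer: the defect is in map_offsets at line 32.
Key observation: Only 6 log lines were emitted before the run died; the intended continuation was 'checkpoint: -4'.
Crash: map_offsets, line 32, AssertionError.
Call chain: main -> map_offsets([3, 7, 8, 11, -4], 8) (called at line 45).
First divergence: position 7 (shown log ended at 6 lines; the working version continues: 'checkpoint: -4').
Intended log window:
  5: leaving pack_ledger with 1
  6: stage values: -4 and 1
  7: checkpoint: -4
  8: gauge_drift: inputs -4 and 5
Execution walk:
  grade_run([3, 7, 8, 11, -4]) -> -4  [called from map_offsets, line 29]
  pack_ledger([3, 7, 8, 11, -4], 8) -> 1  [called from map_offsets, line 30]
Origin of each log line:
  1: logged in main at line 44
  2: logged in map_offsets at line 28
  3: logged in grade_run at line 2
  4: logged in grade_run at line 7
  5: logged in pack_ledger at line 15
  6: logged in map_offsets at line 31
A correct fix: line 32: replace `<=` with `>`.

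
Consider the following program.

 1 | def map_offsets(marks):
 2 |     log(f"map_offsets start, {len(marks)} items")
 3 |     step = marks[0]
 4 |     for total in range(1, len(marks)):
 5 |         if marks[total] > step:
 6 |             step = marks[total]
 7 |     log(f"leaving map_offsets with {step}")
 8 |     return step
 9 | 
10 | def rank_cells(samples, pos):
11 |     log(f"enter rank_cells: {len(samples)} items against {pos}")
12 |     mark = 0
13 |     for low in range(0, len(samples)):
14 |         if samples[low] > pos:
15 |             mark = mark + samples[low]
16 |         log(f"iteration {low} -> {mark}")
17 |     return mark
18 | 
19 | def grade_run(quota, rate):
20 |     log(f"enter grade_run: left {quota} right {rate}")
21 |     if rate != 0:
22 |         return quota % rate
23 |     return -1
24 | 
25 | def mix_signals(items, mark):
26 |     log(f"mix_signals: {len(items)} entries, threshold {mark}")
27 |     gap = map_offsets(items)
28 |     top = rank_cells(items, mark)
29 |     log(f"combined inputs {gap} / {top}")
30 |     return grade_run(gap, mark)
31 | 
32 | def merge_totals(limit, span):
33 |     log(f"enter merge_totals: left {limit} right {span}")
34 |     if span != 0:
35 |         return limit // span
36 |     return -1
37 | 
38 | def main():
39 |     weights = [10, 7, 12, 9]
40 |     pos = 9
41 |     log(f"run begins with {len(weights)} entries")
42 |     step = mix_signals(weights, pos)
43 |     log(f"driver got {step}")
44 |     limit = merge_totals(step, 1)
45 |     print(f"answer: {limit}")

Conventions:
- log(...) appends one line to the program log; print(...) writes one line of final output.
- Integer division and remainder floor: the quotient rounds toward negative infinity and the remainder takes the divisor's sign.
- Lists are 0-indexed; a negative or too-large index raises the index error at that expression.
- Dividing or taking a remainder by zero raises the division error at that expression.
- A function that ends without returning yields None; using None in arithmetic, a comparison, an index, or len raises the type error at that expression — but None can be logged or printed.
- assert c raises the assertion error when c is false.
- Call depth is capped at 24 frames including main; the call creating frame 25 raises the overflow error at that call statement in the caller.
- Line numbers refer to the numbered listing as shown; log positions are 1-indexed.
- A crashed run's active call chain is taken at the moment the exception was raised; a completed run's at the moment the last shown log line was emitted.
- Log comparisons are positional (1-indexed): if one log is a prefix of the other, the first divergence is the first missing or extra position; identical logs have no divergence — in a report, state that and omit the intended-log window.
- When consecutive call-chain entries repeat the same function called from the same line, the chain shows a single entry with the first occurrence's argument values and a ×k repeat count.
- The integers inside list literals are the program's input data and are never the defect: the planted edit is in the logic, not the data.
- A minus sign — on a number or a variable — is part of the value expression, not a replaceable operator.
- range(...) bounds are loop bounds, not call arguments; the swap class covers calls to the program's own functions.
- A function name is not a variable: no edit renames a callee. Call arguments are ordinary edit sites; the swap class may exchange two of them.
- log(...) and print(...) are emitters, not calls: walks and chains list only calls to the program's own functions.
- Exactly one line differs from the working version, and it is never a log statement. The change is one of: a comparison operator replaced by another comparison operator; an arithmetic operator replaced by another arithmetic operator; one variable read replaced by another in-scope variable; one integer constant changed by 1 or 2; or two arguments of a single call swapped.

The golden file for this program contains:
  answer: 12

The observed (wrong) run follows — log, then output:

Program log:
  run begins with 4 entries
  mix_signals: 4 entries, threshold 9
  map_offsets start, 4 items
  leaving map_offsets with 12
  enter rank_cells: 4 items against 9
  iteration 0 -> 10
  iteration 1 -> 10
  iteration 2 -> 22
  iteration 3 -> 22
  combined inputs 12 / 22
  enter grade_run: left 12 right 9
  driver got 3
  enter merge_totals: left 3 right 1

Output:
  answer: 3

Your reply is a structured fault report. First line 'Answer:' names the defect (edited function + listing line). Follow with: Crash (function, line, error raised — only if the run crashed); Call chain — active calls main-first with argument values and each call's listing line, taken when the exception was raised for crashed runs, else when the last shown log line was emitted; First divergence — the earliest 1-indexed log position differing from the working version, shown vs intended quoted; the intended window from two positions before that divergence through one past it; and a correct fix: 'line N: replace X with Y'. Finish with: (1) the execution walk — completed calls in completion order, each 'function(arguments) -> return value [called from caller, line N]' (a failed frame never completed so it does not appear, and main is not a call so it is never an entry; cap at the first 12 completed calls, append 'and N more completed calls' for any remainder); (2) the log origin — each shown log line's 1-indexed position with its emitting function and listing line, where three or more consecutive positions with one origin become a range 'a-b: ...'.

Answer: the defect is in mix_signals at line 30.
Key observation: At log position 11 the runs split — shown 'enter grade_run: left 12 right 9', but the working version logs 'enter grade_run: left 12 right 22'.
Call chain: main -> merge_totals(3, 1) (called at line 44).
First divergence: position 11 — the shown line 'enter grade_run: left 12 right 9' should read 'enter grade_run: left 12 right 22'.
Intended log window:
  9: iteration 3 -> 22
  10: combined inputs 12 / 22
  11: enter grade_run: left 12 right 22
  12: driver got 12
Execution walk:
  map_offsets([10, 7, 12, 9]) -> 12  [called from mix_signals, line 27]
  rank_cells([10, 7, 12, 9], 9) -> 22  [called from mix_signals, line 28]
  grade_run(12, 9) -> 3  [called from mix_signals, line 30]
  mix_signals([10, 7, 12, 9], 9) -> 3  [called from main, line 42]
  merge_totals(3, 1) -> 3  [called from main, line 44]
Log line origins:
  1: emitted by main (line 41)
  2: emitted by mix_signals (line 26)
  3: emitted by map_offsets (line 2)
  4: emitted by map_offsets (line 7)
  5: emitted by rank_cells (line 11)
  6-9: emitted by rank_cells (line 16)
  10: emitted by mix_signals (line 29)
  11: emitted by grade_run (line 20)
  12: emitted by main (line 43)
  13: emitted by merge_totals (line 33)
A correct fix: line 30: replace `mark` with `top`.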